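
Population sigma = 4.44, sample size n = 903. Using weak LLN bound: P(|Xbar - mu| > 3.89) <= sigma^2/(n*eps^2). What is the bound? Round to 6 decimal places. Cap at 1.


bound = min(1, sigma^2/(n*eps^2))
sigma^2 = 4.44^2 = 19.7136
n*eps^2 = 903 * 3.89^2 = 903 * 15.1321 = 13664.2863
sigma^2/(n*eps^2) = 19.7136 / 13664.2863 ≈ 0.00144271

0.001443


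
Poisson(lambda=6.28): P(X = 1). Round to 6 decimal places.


P = e^(-lam) * lam^k / k!
e^(-6.28) ≈ 0.001873401
lam^k = 6.28^1 = 6.28
k! = 1! = 1
P = 0.001873401 * 6.28 / 1 ≈ 0.011765

0.011765


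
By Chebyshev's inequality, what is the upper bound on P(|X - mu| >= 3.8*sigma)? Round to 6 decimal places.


P <= 1/k^2
k^2 = 3.8^2 = 14.44
1/k^2 = 1 / 14.44 = 25/361 ≈ 0.06925208

0.069252


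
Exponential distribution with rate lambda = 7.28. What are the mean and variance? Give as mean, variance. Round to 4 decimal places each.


mean = 1/lam, var = 1/lam^2
mean = 1 / 7.28 = 25/182 ≈ 0.137363
lam^2 = 7.28^2 = 52.9984
var = 1 / 52.9984 ≈ 0.018868

0.1374, 0.0189


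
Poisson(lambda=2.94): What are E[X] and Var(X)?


E[X] = Var(X) = lambda = 2.94

2.94, 2.94


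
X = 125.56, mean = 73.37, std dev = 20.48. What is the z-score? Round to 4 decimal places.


z = (X - mu) / sigma
X - mu = 125.56 - 73.37 = 52.19
z = 52.19 / 20.48 = 5219/2048 ≈ 2.548340

2.5483


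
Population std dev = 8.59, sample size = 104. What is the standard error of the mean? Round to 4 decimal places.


SE = sigma / sqrt(n)
sqrt(104) ≈ 10.198039
SE = 8.59 / 10.198039 ≈ 0.842319

0.8423


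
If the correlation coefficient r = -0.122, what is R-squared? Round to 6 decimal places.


R^2 = r^2 = (-0.122)^2 = 0.014884

0.014884


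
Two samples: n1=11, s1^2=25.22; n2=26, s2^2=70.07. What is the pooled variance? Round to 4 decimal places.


sp^2 = ((n1-1)*s1^2 + (n2-1)*s2^2)/(n1+n2-2)
(n1-1)*s1^2 = 10 * 25.22 = 252.2
(n2-1)*s2^2 = 25 * 70.07 = 1751.75
numerator = 252.2 + 1751.75 = 2003.95
n1+n2-2 = 35
sp^2 = 2003.95 / 35 = 40079/700 ≈ 57.255714

57.2557


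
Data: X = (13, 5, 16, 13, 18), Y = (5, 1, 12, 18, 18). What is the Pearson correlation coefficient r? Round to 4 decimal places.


r = sum((xi-xbar)(yi-ybar)) / sqrt(sum((xi-xbar)^2) * sum((yi-ybar)^2))
n = 5, xbar = 65/5 = 13, ybar = 54/5 = 10.8
Sxy = sum((xi-xbar)(yi-ybar)) = 118
Sxx = sum((xi-xbar)^2) = 98
Syy = sum((yi-ybar)^2) = 234.8
sqrt(Sxx*Syy) ≈ 151.691793
r = Sxy / sqrt(Sxx*Syy) = 118 / 151.691793 ≈ 0.777893

0.7779


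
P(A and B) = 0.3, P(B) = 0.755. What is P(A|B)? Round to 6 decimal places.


P(A|B) = P(A and B) / P(B) = 0.3 / 0.755 = 60/151 ≈ 0.39735099

0.397351


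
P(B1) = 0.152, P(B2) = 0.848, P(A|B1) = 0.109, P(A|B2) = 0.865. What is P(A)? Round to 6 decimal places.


P(A) = P(A|B1)*P(B1) + P(A|B2)*P(B2)
P(A|B1)*P(B1) = 0.109 * 0.152 = 0.016568
P(A|B2)*P(B2) = 0.865 * 0.848 = 0.73352
P(A) = 0.016568 + 0.73352 = 0.750088

0.750088


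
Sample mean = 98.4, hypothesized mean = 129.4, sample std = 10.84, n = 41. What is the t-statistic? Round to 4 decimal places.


t = (xbar - mu0) / (s/sqrt(n))
xbar - mu0 = 98.4 - 129.4 = -31
sqrt(41) ≈ 6.40312424
s/sqrt(n) = 10.84 / 6.40312424 ≈ 1.69292358
t = -31 / 1.69292358 ≈ -18.311518

-18.3115


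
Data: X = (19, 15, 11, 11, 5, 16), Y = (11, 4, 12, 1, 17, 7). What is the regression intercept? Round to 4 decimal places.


a = ybar - b*xbar, where b = sum((xi-xbar)(yi-ybar)) / sum((xi-xbar)^2)
n = 6, xbar = 77/6 ≈ 12.833333, ybar = 52/6 = 26/3 ≈ 8.666667
Sxy = sum((xi-xbar)(yi-ybar)) = -175/3 ≈ -58.333333
Sxx = sum((xi-xbar)^2) = 725/6 ≈ 120.833333
b = Sxy / Sxx = -14/29 ≈ -0.482759
a = 8.666667 - (-0.482759) * 12.833333 = 431/29 ≈ 14.862069

14.8621


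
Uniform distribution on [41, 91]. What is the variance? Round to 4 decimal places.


Var = (b-a)^2 / 12
(b-a)^2 = (91 - 41)^2 = 2500
Var = 2500/12 ≈ 208.333333

208.3333


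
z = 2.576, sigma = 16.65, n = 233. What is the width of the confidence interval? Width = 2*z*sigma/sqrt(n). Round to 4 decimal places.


width = 2*z*sigma/sqrt(n)
2*z*sigma = 2 * 2.576 * 16.65 = 85.7808
sqrt(233) ≈ 15.264338
width = 85.7808 / 15.264338 ≈ 5.619687

5.6197


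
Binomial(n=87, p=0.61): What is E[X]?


E[X] = n*p = 87 * 0.61 = 53.07

53.07


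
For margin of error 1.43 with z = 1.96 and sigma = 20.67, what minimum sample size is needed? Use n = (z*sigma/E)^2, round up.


z*sigma/E = 1.96 * 20.67 / 1.43 = 7791/275 ≈ 28.330909
(z*sigma/E)^2 ≈ 802.640410
round up: n = 803

803


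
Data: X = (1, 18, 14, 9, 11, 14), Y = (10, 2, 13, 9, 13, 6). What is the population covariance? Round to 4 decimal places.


Cov = (1/n)*sum((xi-xbar)(yi-ybar))
n = 6, xbar = 67/6 ≈ 11.166667, ybar = 53/6 ≈ 8.833333
sum((xi-xbar)(yi-ybar)) = -335/6 ≈ -55.833333
Cov = -55.833333 / 6 = -335/36 ≈ -9.305556

-9.3056


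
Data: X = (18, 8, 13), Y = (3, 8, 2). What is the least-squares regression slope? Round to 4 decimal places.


b = sum((xi-xbar)(yi-ybar)) / sum((xi-xbar)^2)
n = 3, xbar = 39/3 = 13, ybar = 13/3 ≈ 4.333333
Sxy = sum((xi-xbar)(yi-ybar)) = -25
Sxx = sum((xi-xbar)^2) = 50
b = Sxy / Sxx = -0.5

-0.5000


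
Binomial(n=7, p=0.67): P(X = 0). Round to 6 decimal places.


P = C(n,k) * p^k * (1-p)^(n-k)
C(7,0) = 1
p^k = 0.67^0 = 1
(1-p)^(n-k) = 0.33^7 ≈ 0.0004261844
P = 1 * 1 * 0.0004261844 ≈ 0.000426

0.000426


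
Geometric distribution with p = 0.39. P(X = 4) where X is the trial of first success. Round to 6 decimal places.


P = (1-p)^(k-1) * p
(1-p)^(k-1) = 0.61^3 = 0.226981
P = 0.226981 * 0.39 = 0.08852259

0.088523


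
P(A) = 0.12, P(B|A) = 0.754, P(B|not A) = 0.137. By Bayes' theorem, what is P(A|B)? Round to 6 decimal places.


P(A|B) = P(B|A)*P(A) / P(B), P(B) = P(B|A)*P(A) + P(B|not A)*P(not A)
P(B|A)*P(A) = 0.754 * 0.12 = 0.09048
P(B|not A)*P(not A) = 0.137 * 0.88 = 0.12056
P(B) = 0.09048 + 0.12056 = 0.21104
P(A|B) = 0.09048 / 0.21104 = 1131/2638 ≈ 0.42873389

0.428734


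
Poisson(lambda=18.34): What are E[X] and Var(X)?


E[X] = Var(X) = lambda = 18.34

18.34, 18.34


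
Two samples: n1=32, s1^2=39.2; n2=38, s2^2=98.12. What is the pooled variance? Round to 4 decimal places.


sp^2 = ((n1-1)*s1^2 + (n2-1)*s2^2)/(n1+n2-2)
(n1-1)*s1^2 = 31 * 39.2 = 1215.2
(n2-1)*s2^2 = 37 * 98.12 = 3630.44
numerator = 1215.2 + 3630.44 = 4845.64
n1+n2-2 = 68
sp^2 = 4845.64 / 68 = 121141/1700 ≈ 71.259412

71.2594


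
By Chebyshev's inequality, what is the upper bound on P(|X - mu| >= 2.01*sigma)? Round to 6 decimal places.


P <= 1/k^2
k^2 = 2.01^2 = 4.0401
1/k^2 = 1 / 4.0401 ≈ 0.24751863

0.247519


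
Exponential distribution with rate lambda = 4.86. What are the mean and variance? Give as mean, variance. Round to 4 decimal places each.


mean = 1/lam, var = 1/lam^2
mean = 1 / 4.86 = 50/243 ≈ 0.205761
lam^2 = 4.86^2 = 23.6196
var = 1 / 23.6196 ≈ 0.042338

0.2058, 0.0423


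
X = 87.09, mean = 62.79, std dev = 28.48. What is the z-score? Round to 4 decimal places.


z = (X - mu) / sigma
X - mu = 87.09 - 62.79 = 24.3
z = 24.3 / 28.48 = 1215/1424 ≈ 0.853230

0.8532


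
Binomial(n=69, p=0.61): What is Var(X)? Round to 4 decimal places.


Var = n*p*(1-p) = 69 * 0.61 * 0.39 = 16.4151

16.4151


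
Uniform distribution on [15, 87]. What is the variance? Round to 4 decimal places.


Var = (b-a)^2 / 12
(b-a)^2 = (87 - 15)^2 = 5184
Var = 5184/12 = 432

432.0000


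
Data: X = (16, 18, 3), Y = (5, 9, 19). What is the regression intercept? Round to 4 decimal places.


a = ybar - b*xbar, where b = sum((xi-xbar)(yi-ybar)) / sum((xi-xbar)^2)
n = 3, xbar = 37/3 ≈ 12.333333, ybar = 33/3 = 11
Sxy = sum((xi-xbar)(yi-ybar)) = -108
Sxx = sum((xi-xbar)^2) = 398/3 ≈ 132.666667
b = Sxy / Sxx = -162/199 ≈ -0.814070
a = 11 - (-0.814070) * 12.333333 = 4187/199 ≈ 21.040201

21.0402


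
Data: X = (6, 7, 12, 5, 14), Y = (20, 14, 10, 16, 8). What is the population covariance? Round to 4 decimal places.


Cov = (1/n)*sum((xi-xbar)(yi-ybar))
n = 5, xbar = 44/5 = 8.8, ybar = 68/5 = 13.6
sum((xi-xbar)(yi-ybar)) = -68.4
Cov = -68.4 / 5 = -13.68

-13.6800


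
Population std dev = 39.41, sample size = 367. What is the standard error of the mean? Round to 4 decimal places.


SE = sigma / sqrt(n)
sqrt(367) ≈ 19.157244
SE = 39.41 / 19.157244 ≈ 2.057185

2.0572


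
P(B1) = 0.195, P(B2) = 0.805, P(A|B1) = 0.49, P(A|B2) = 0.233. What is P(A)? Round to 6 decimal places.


P(A) = P(A|B1)*P(B1) + P(A|B2)*P(B2)
P(A|B1)*P(B1) = 0.49 * 0.195 = 0.09555
P(A|B2)*P(B2) = 0.233 * 0.805 = 0.187565
P(A) = 0.09555 + 0.187565 = 0.283115

0.283115


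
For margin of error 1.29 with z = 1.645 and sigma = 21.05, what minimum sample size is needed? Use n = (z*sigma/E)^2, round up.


z*sigma/E = 1.645 * 21.05 / 1.29 = 138509/5160 ≈ 26.842829
(z*sigma/E)^2 ≈ 720.537493
round up: n = 721

721


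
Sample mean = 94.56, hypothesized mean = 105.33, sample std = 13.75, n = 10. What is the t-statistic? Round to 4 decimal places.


t = (xbar - mu0) / (s/sqrt(n))
xbar - mu0 = 94.56 - 105.33 = -10.77
sqrt(10) ≈ 3.16227766
s/sqrt(n) = 13.75 / 3.16227766 ≈ 4.34813178
t = -10.77 / 4.34813178 ≈ -2.476926

-2.4769


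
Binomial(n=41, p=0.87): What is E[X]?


E[X] = n*p = 41 * 0.87 = 35.67

35.67


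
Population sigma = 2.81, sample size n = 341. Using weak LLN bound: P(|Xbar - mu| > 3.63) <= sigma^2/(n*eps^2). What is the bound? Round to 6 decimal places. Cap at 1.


bound = min(1, sigma^2/(n*eps^2))
sigma^2 = 2.81^2 = 7.8961
n*eps^2 = 341 * 3.63^2 = 341 * 13.1769 = 4493.3229
sigma^2/(n*eps^2) = 7.8961 / 4493.3229 ≈ 0.00175730

0.001757


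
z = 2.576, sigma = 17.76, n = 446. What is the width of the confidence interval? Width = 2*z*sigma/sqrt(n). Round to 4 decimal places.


width = 2*z*sigma/sqrt(n)
2*z*sigma = 2 * 2.576 * 17.76 = 91.49952
sqrt(446) ≈ 21.118712
width = 91.49952 / 21.118712 ≈ 4.332628

4.3326


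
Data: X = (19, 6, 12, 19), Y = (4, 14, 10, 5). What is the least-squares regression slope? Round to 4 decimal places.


b = sum((xi-xbar)(yi-ybar)) / sum((xi-xbar)^2)
n = 4, xbar = 56/4 = 14, ybar = 33/4 = 8.25
Sxy = sum((xi-xbar)(yi-ybar)) = -87
Sxx = sum((xi-xbar)^2) = 118
b = Sxy / Sxx = -87/118 ≈ -0.737288

-0.7373


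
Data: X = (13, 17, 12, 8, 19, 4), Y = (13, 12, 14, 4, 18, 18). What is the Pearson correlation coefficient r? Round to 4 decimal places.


r = sum((xi-xbar)(yi-ybar)) / sqrt(sum((xi-xbar)^2) * sum((yi-ybar)^2))
n = 6, xbar = 73/6 ≈ 12.166667, ybar = 79/6 ≈ 13.166667
Sxy = sum((xi-xbar)(yi-ybar)) = 155/6 ≈ 25.833333
Sxx = sum((xi-xbar)^2) = 929/6 ≈ 154.833333
Syy = sum((yi-ybar)^2) = 797/6 ≈ 132.833333
sqrt(Sxx*Syy) ≈ 143.412091
r = Sxy / sqrt(Sxx*Syy) = 25.833333 / 143.412091 ≈ 0.180134

0.1801


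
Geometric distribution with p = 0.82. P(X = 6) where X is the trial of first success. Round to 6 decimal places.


P = (1-p)^(k-1) * p
(1-p)^(k-1) = 0.18^5 = 0.0001889568
P = 0.0001889568 * 0.82 ≈ 0.0001549446

0.000155


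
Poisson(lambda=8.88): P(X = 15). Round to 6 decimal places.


P = e^(-lam) * lam^k / k!
e^(-8.88) ≈ 0.0001391442
lam^k = 8.88^15 ≈ 168342776849987.189146
k! = 15! = 1307674368000
P = 0.0001391442 * 168342776849987.189146 / 1307674368000 ≈ 0.017913

0.017913


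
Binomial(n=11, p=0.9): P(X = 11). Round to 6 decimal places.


P = C(n,k) * p^k * (1-p)^(n-k)
C(11,11) = 1
p^k = 0.9^11 ≈ 0.3138106
(1-p)^(n-k) = 0.1^0 = 1
P = 1 * 0.3138106 * 1 ≈ 0.313811

0.313811


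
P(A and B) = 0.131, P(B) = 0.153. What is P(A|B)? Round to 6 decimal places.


P(A|B) = P(A and B) / P(B) = 0.131 / 0.153 = 131/153 ≈ 0.85620915

0.856209


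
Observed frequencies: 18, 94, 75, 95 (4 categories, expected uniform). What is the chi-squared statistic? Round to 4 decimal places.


chi2 = sum((O-E)^2/E), E = total/4
total = 282, E = 282/4 = 70.5
(18 - 70.5)^2 / 70.5 = 2756.25 / 70.5 = 3675/94 ≈ 39.095745
(94 - 70.5)^2 / 70.5 = 552.25 / 70.5 = 47/6 ≈ 7.833333
(75 - 70.5)^2 / 70.5 = 20.25 / 70.5 = 27/94 ≈ 0.287234
(95 - 70.5)^2 / 70.5 = 600.25 / 70.5 = 2401/282 ≈ 8.514184
chi2 = 7858/141 ≈ 55.730496

55.7305


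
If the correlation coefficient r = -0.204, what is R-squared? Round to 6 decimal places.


R^2 = r^2 = (-0.204)^2 = 0.041616

0.041616


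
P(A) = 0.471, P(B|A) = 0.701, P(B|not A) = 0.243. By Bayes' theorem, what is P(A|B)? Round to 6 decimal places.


P(A|B) = P(B|A)*P(A) / P(B), P(B) = P(B|A)*P(A) + P(B|not A)*P(not A)
P(B|A)*P(A) = 0.701 * 0.471 = 0.330171
P(B|not A)*P(not A) = 0.243 * 0.529 = 0.128547
P(B) = 0.330171 + 0.128547 = 0.458718
P(A|B) = 0.330171 / 0.458718 ≈ 0.71976901

0.719769


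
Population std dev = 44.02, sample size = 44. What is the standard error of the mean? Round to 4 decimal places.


SE = sigma / sqrt(n)
sqrt(44) ≈ 6.633250
SE = 44.02 / 6.633250 ≈ 6.636265

6.6363


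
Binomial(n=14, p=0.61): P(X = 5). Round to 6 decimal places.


P = C(n,k) * p^k * (1-p)^(n-k)
C(14,5) = 2002
p^k = 0.61^5 ≈ 0.08445963
(1-p)^(n-k) = 0.39^9 ≈ 0.0002087284
P = 2002 * 0.08445963 * 0.0002087284 ≈ 0.035293

0.035293


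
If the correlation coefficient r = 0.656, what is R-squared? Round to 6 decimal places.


R^2 = r^2 = (0.656)^2 = 0.430336

0.430336


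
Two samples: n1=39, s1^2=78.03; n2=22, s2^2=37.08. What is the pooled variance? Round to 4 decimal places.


sp^2 = ((n1-1)*s1^2 + (n2-1)*s2^2)/(n1+n2-2)
(n1-1)*s1^2 = 38 * 78.03 = 2965.14
(n2-1)*s2^2 = 21 * 37.08 = 778.68
numerator = 2965.14 + 778.68 = 3743.82
n1+n2-2 = 59
sp^2 = 3743.82 / 59 = 187191/2950 ≈ 63.454576

63.4546


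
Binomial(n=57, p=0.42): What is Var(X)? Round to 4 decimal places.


Var = n*p*(1-p) = 57 * 0.42 * 0.58 = 13.8852

13.8852


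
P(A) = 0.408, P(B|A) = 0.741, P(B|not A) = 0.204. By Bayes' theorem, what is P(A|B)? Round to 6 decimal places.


P(A|B) = P(B|A)*P(A) / P(B), P(B) = P(B|A)*P(A) + P(B|not A)*P(not A)
P(B|A)*P(A) = 0.741 * 0.408 = 0.302328
P(B|not A)*P(not A) = 0.204 * 0.592 = 0.120768
P(B) = 0.302328 + 0.120768 = 0.423096
P(A|B) = 0.302328 / 0.423096 = 741/1037 ≈ 0.71456123

0.714561


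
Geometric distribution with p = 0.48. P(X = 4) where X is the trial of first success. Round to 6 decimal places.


P = (1-p)^(k-1) * p
(1-p)^(k-1) = 0.52^3 = 0.140608
P = 0.140608 * 0.48 = 0.06749184

0.067492


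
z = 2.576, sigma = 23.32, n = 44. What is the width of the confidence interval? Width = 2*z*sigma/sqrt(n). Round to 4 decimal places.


width = 2*z*sigma/sqrt(n)
2*z*sigma = 2 * 2.576 * 23.32 = 120.14464
sqrt(44) ≈ 6.633250
width = 120.14464 / 6.633250 ≈ 18.112486

18.1125


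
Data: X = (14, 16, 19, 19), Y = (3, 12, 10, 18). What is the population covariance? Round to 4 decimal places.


Cov = (1/n)*sum((xi-xbar)(yi-ybar))
n = 4, xbar = 68/4 = 17, ybar = 43/4 = 10.75
sum((xi-xbar)(yi-ybar)) = 35
Cov = 35 / 4 = 8.75

8.7500


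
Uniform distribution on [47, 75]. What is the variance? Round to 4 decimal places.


Var = (b-a)^2 / 12
(b-a)^2 = (75 - 47)^2 = 784
Var = 784/12 ≈ 65.333333

65.3333


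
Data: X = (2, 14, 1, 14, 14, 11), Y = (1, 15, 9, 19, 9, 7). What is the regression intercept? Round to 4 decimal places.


a = ybar - b*xbar, where b = sum((xi-xbar)(yi-ybar)) / sum((xi-xbar)^2)
n = 6, xbar = 56/6 = 28/3 ≈ 9.333333, ybar = 60/6 = 10
Sxy = sum((xi-xbar)(yi-ybar)) = 130
Sxx = sum((xi-xbar)^2) = 574/3 ≈ 191.333333
b = Sxy / Sxx = 195/287 ≈ 0.679443
a = 10 - 0.679443 * 9.333333 = 150/41 ≈ 3.658537

3.6585


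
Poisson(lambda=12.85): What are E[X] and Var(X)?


E[X] = Var(X) = lambda = 12.85

12.85, 12.85


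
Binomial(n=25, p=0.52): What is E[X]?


E[X] = n*p = 25 * 0.52 = 13

13


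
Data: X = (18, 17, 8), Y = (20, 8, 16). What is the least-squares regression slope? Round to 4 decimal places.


b = sum((xi-xbar)(yi-ybar)) / sum((xi-xbar)^2)
n = 3, xbar = 43/3 ≈ 14.333333, ybar = 44/3 ≈ 14.666667
Sxy = sum((xi-xbar)(yi-ybar)) = -20/3 ≈ -6.666667
Sxx = sum((xi-xbar)^2) = 182/3 ≈ 60.666667
b = Sxy / Sxx = -10/91 ≈ -0.109890

-0.1099


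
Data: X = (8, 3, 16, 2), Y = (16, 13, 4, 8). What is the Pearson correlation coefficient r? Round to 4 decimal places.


r = sum((xi-xbar)(yi-ybar)) / sqrt(sum((xi-xbar)^2) * sum((yi-ybar)^2))
n = 4, xbar = 29/4 = 7.25, ybar = 41/4 = 10.25
Sxy = sum((xi-xbar)(yi-ybar)) = -50.25
Sxx = sum((xi-xbar)^2) = 122.75
Syy = sum((yi-ybar)^2) = 84.75
sqrt(Sxx*Syy) ≈ 101.995404
r = Sxy / sqrt(Sxx*Syy) = -50.25 / 101.995404 ≈ -0.492669

-0.4927


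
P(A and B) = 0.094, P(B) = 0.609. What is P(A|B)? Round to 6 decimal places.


P(A|B) = P(A and B) / P(B) = 0.094 / 0.609 = 94/609 ≈ 0.15435140

0.154351


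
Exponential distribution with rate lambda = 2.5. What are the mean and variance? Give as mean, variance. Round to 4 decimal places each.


mean = 1/lam, var = 1/lam^2
mean = 1 / 2.5 = 0.4
lam^2 = 2.5^2 = 6.25
var = 1 / 6.25 = 0.16

0.4000, 0.1600


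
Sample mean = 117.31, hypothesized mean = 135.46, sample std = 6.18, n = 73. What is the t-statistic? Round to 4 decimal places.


t = (xbar - mu0) / (s/sqrt(n))
xbar - mu0 = 117.31 - 135.46 = -18.15
sqrt(73) ≈ 8.54400375
s/sqrt(n) = 6.18 / 8.54400375 ≈ 0.72331429
t = -18.15 / 0.72331429 ≈ -25.092827

-25.0928


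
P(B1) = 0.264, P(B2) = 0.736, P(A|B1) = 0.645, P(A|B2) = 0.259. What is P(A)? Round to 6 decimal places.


P(A) = P(A|B1)*P(B1) + P(A|B2)*P(B2)
P(A|B1)*P(B1) = 0.645 * 0.264 = 0.17028
P(A|B2)*P(B2) = 0.259 * 0.736 = 0.190624
P(A) = 0.17028 + 0.190624 = 0.360904

0.360904


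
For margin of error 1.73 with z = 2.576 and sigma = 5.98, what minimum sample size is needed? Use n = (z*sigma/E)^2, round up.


z*sigma/E = 2.576 * 5.98 / 1.73 ≈ 8.904324
(z*sigma/E)^2 ≈ 79.286981
round up: n = 80

80


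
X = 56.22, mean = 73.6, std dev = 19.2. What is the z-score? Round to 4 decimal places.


z = (X - mu) / sigma
X - mu = 56.22 - 73.6 = -17.38
z = -17.38 / 19.2 = -869/960 ≈ -0.905208

-0.9052


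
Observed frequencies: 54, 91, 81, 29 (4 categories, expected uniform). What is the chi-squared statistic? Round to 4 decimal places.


chi2 = sum((O-E)^2/E), E = total/4
total = 255, E = 255/4 = 63.75
(54 - 63.75)^2 / 63.75 = 95.0625 / 63.75 = 507/340 ≈ 1.491176
(91 - 63.75)^2 / 63.75 = 742.5625 / 63.75 = 11881/1020 ≈ 11.648039
(81 - 63.75)^2 / 63.75 = 297.5625 / 63.75 = 1587/340 ≈ 4.667647
(29 - 63.75)^2 / 63.75 = 1207.5625 / 63.75 = 19321/1020 ≈ 18.942157
chi2 = 9371/255 ≈ 36.749020

36.7490


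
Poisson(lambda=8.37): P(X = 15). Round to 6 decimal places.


P = e^(-lam) * lam^k / k!
e^(-8.37) ≈ 0.0002317156
lam^k = 8.37^15 ≈ 69323721665051.081074
k! = 15! = 1307674368000
P = 0.0002317156 * 69323721665051.081074 / 1307674368000 ≈ 0.012284

0.012284


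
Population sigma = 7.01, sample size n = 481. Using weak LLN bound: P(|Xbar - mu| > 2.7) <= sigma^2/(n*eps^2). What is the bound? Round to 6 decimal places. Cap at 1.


bound = min(1, sigma^2/(n*eps^2))
sigma^2 = 7.01^2 = 49.1401
n*eps^2 = 481 * 2.7^2 = 481 * 7.29 = 3506.49
sigma^2/(n*eps^2) = 49.1401 / 3506.49 ≈ 0.01401404

0.014014


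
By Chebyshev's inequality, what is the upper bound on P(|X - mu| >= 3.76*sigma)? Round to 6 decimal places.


P <= 1/k^2
k^2 = 3.76^2 = 14.1376
1/k^2 = 1 / 14.1376 = 625/8836 ≈ 0.07073336

0.070733


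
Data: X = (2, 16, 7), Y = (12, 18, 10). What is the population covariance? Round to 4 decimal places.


Cov = (1/n)*sum((xi-xbar)(yi-ybar))
n = 3, xbar = 25/3 ≈ 8.333333, ybar = 40/3 ≈ 13.333333
sum((xi-xbar)(yi-ybar)) = 146/3 ≈ 48.666667
Cov = 48.666667 / 3 = 146/9 ≈ 16.222222

16.2222


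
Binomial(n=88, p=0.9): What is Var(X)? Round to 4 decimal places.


Var = n*p*(1-p) = 88 * 0.9 * 0.1 = 7.92

7.9200


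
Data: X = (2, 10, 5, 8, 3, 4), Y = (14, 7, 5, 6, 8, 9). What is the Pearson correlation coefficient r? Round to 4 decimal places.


r = sum((xi-xbar)(yi-ybar)) / sqrt(sum((xi-xbar)^2) * sum((yi-ybar)^2))
n = 6, xbar = 32/6 = 16/3 ≈ 5.333333, ybar = 49/6 ≈ 8.166667
Sxy = sum((xi-xbar)(yi-ybar)) = -91/3 ≈ -30.333333
Sxx = sum((xi-xbar)^2) = 142/3 ≈ 47.333333
Syy = sum((yi-ybar)^2) = 305/6 ≈ 50.833333
sqrt(Sxx*Syy) ≈ 49.052126
r = Sxy / sqrt(Sxx*Syy) = -30.333333 / 49.052126 ≈ -0.618390

-0.6184


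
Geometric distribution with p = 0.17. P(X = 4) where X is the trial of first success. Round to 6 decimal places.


P = (1-p)^(k-1) * p
(1-p)^(k-1) = 0.83^3 = 0.571787
P = 0.571787 * 0.17 = 0.09720379

0.097204


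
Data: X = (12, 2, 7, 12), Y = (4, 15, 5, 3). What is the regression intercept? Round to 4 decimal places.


a = ybar - b*xbar, where b = sum((xi-xbar)(yi-ybar)) / sum((xi-xbar)^2)
n = 4, xbar = 33/4 = 8.25, ybar = 27/4 = 6.75
Sxy = sum((xi-xbar)(yi-ybar)) = -73.75
Sxx = sum((xi-xbar)^2) = 68.75
b = Sxy / Sxx = -59/55 ≈ -1.072727
a = 6.75 - (-1.072727) * 8.25 = 15.6

15.6000


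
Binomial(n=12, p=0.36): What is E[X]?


E[X] = n*p = 12 * 0.36 = 4.32

4.32


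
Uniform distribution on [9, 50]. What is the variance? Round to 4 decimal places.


Var = (b-a)^2 / 12
(b-a)^2 = (50 - 9)^2 = 1681
Var = 1681/12 ≈ 140.083333

140.0833


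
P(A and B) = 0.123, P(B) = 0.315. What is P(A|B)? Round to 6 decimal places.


P(A|B) = P(A and B) / P(B) = 0.123 / 0.315 = 41/105 ≈ 0.39047619

0.390476


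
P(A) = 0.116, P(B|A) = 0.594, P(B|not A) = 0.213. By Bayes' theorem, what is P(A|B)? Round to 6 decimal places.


P(A|B) = P(B|A)*P(A) / P(B), P(B) = P(B|A)*P(A) + P(B|not A)*P(not A)
P(B|A)*P(A) = 0.594 * 0.116 = 0.068904
P(B|not A)*P(not A) = 0.213 * 0.884 = 0.188292
P(B) = 0.068904 + 0.188292 = 0.257196
P(A|B) = 0.068904 / 0.257196 ≈ 0.26790463

0.267905


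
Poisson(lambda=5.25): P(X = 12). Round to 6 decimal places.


P = e^(-lam) * lam^k / k!
e^(-5.25) ≈ 0.005247518
lam^k = 5.25^12 ≈ 438441485.845246
k! = 12! = 479001600
P = 0.005247518 * 438441485.845246 / 479001600 ≈ 0.004803

0.004803


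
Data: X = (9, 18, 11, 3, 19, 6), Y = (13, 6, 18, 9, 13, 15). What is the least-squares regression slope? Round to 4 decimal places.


b = sum((xi-xbar)(yi-ybar)) / sum((xi-xbar)^2)
n = 6, xbar = 66/6 = 11, ybar = 74/6 = 37/3 ≈ 12.333333
Sxy = sum((xi-xbar)(yi-ybar)) = -27
Sxx = sum((xi-xbar)^2) = 206
b = Sxy / Sxx = -27/206 ≈ -0.131068

-0.1311


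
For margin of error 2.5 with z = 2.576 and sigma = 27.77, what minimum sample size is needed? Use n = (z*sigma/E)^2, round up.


z*sigma/E = 2.576 * 27.77 / 2.5 = 28.614208
(z*sigma/E)^2 ≈ 818.772899
round up: n = 819

819


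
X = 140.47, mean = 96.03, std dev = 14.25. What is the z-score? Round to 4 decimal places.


z = (X - mu) / sigma
X - mu = 140.47 - 96.03 = 44.44
z = 44.44 / 14.25 = 4444/1425 ≈ 3.118596

3.1186


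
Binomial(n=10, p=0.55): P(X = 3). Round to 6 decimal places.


P = C(n,k) * p^k * (1-p)^(n-k)
C(10,3) = 120
p^k = 0.55^3 = 0.166375
(1-p)^(n-k) = 0.45^7 ≈ 0.003736695
P = 120 * 0.166375 * 0.003736695 ≈ 0.074603

0.074603


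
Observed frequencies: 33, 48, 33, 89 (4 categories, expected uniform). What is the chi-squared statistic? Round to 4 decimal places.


chi2 = sum((O-E)^2/E), E = total/4
total = 203, E = 203/4 = 50.75
(33 - 50.75)^2 / 50.75 = 315.0625 / 50.75 = 5041/812 ≈ 6.208128
(48 - 50.75)^2 / 50.75 = 7.5625 / 50.75 = 121/812 ≈ 0.149015
(33 - 50.75)^2 / 50.75 = 315.0625 / 50.75 = 5041/812 ≈ 6.208128
(89 - 50.75)^2 / 50.75 = 1463.0625 / 50.75 = 23409/812 ≈ 28.828818
chi2 = 8403/203 ≈ 41.394089

41.3941


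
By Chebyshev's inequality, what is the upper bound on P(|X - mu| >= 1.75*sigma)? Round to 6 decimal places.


P <= 1/k^2
k^2 = 1.75^2 = 3.0625
1/k^2 = 1 / 3.0625 = 16/49 ≈ 0.32653061

0.326531


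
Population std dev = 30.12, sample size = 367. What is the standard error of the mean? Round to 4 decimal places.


SE = sigma / sqrt(n)
sqrt(367) ≈ 19.157244
SE = 30.12 / 19.157244 ≈ 1.572251

1.5723


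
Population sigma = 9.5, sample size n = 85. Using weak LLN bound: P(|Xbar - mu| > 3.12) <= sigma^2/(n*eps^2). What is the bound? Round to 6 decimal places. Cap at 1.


bound = min(1, sigma^2/(n*eps^2))
sigma^2 = 9.5^2 = 90.25
n*eps^2 = 85 * 3.12^2 = 85 * 9.7344 = 827.424
sigma^2/(n*eps^2) = 90.25 / 827.424 ≈ 0.10907346

0.109073


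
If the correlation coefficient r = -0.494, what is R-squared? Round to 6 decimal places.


R^2 = r^2 = (-0.494)^2 = 0.244036

0.244036


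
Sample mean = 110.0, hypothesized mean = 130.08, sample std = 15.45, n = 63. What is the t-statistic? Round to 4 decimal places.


t = (xbar - mu0) / (s/sqrt(n))
xbar - mu0 = 110.0 - 130.08 = -20.08
sqrt(63) ≈ 7.93725393
s/sqrt(n) = 15.45 / 7.93725393 ≈ 1.94651704
t = -20.08 / 1.94651704 ≈ -10.315861

-10.3159


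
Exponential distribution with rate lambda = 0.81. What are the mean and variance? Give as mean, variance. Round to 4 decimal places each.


mean = 1/lam, var = 1/lam^2
mean = 1 / 0.81 = 100/81 ≈ 1.234568
lam^2 = 0.81^2 = 0.6561
var = 1 / 0.6561 = 10000/6561 ≈ 1.524158

1.2346, 1.5242


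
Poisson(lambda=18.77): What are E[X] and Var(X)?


E[X] = Var(X) = lambda = 18.77

18.77, 18.77


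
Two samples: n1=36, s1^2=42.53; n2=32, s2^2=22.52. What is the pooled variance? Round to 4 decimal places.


sp^2 = ((n1-1)*s1^2 + (n2-1)*s2^2)/(n1+n2-2)
(n1-1)*s1^2 = 35 * 42.53 = 1488.55
(n2-1)*s2^2 = 31 * 22.52 = 698.12
numerator = 1488.55 + 698.12 = 2186.67
n1+n2-2 = 66
sp^2 = 2186.67 / 66 = 72889/2200 ≈ 33.131364

33.1314


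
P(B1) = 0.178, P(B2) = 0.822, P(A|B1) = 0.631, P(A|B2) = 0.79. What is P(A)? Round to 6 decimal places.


P(A) = P(A|B1)*P(B1) + P(A|B2)*P(B2)
P(A|B1)*P(B1) = 0.631 * 0.178 = 0.112318
P(A|B2)*P(B2) = 0.79 * 0.822 = 0.64938
P(A) = 0.112318 + 0.64938 = 0.761698

0.761698


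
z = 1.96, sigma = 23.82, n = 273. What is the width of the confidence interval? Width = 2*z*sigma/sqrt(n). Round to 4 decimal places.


width = 2*z*sigma/sqrt(n)
2*z*sigma = 2 * 1.96 * 23.82 = 93.3744
sqrt(273) ≈ 16.522712
width = 93.3744 / 16.522712 ≈ 5.651276

5.6513


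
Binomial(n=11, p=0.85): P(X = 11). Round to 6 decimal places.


P = C(n,k) * p^k * (1-p)^(n-k)
C(11,11) = 1
p^k = 0.85^11 ≈ 0.1673432
(1-p)^(n-k) = 0.15^0 = 1
P = 1 * 0.1673432 * 1 ≈ 0.167343

0.167343


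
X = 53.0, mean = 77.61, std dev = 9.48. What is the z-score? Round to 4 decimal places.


z = (X - mu) / sigma
X - mu = 53.0 - 77.61 = -24.61
z = -24.61 / 9.48 = -2461/948 ≈ -2.595992

-2.5960


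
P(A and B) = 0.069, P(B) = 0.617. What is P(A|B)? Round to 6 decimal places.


P(A|B) = P(A and B) / P(B) = 0.069 / 0.617 = 69/617 ≈ 0.11183144

0.111831


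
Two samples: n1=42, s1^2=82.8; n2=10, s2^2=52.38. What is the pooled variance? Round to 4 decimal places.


sp^2 = ((n1-1)*s1^2 + (n2-1)*s2^2)/(n1+n2-2)
(n1-1)*s1^2 = 41 * 82.8 = 3394.8
(n2-1)*s2^2 = 9 * 52.38 = 471.42
numerator = 3394.8 + 471.42 = 3866.22
n1+n2-2 = 50
sp^2 = 3866.22 / 50 = 77.3244

77.3244


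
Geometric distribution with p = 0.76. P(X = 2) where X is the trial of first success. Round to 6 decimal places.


P = (1-p)^(k-1) * p
(1-p)^(k-1) = 0.24^1 = 0.24
P = 0.24 * 0.76 = 0.1824

0.182400


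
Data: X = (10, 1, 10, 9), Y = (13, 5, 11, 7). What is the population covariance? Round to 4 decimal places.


Cov = (1/n)*sum((xi-xbar)(yi-ybar))
n = 4, xbar = 30/4 = 7.5, ybar = 36/4 = 9
sum((xi-xbar)(yi-ybar)) = 38
Cov = 38 / 4 = 9.5

9.5000


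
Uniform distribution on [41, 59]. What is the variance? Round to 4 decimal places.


Var = (b-a)^2 / 12
(b-a)^2 = (59 - 41)^2 = 324
Var = 324/12 = 27

27.0000


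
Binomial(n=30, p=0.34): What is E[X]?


E[X] = n*p = 30 * 0.34 = 10.2

10.2


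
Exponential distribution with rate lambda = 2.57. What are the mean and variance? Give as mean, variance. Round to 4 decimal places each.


mean = 1/lam, var = 1/lam^2
mean = 1 / 2.57 = 100/257 ≈ 0.389105
lam^2 = 2.57^2 = 6.6049
var = 1 / 6.6049 ≈ 0.151403

0.3891, 0.1514


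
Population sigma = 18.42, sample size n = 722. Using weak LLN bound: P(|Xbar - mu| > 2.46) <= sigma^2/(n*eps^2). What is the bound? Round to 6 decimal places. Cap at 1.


bound = min(1, sigma^2/(n*eps^2))
sigma^2 = 18.42^2 = 339.2964
n*eps^2 = 722 * 2.46^2 = 722 * 6.0516 = 4369.2552
sigma^2/(n*eps^2) = 339.2964 / 4369.2552 ≈ 0.07765543

0.077655


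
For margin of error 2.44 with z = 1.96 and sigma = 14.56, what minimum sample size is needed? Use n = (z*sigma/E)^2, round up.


z*sigma/E = 1.96 * 14.56 / 2.44 = 17836/1525 ≈ 11.695738
(z*sigma/E)^2 ≈ 136.790280
round up: n = 137

137


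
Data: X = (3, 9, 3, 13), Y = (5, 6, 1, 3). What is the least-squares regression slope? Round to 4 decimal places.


b = sum((xi-xbar)(yi-ybar)) / sum((xi-xbar)^2)
n = 4, xbar = 28/4 = 7, ybar = 15/4 = 3.75
Sxy = sum((xi-xbar)(yi-ybar)) = 6
Sxx = sum((xi-xbar)^2) = 72
b = Sxy / Sxx = 1/12 ≈ 0.083333

0.0833


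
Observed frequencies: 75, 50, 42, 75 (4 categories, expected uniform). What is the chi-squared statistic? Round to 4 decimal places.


chi2 = sum((O-E)^2/E), E = total/4
total = 242, E = 242/4 = 60.5
(75 - 60.5)^2 / 60.5 = 210.25 / 60.5 = 841/242 ≈ 3.475207
(50 - 60.5)^2 / 60.5 = 110.25 / 60.5 = 441/242 ≈ 1.822314
(42 - 60.5)^2 / 60.5 = 342.25 / 60.5 = 1369/242 ≈ 5.657025
(75 - 60.5)^2 / 60.5 = 210.25 / 60.5 = 841/242 ≈ 3.475207
chi2 = 1746/121 ≈ 14.429752

14.4298


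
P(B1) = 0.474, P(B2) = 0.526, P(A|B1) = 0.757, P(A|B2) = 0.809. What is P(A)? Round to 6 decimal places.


P(A) = P(A|B1)*P(B1) + P(A|B2)*P(B2)
P(A|B1)*P(B1) = 0.757 * 0.474 = 0.358818
P(A|B2)*P(B2) = 0.809 * 0.526 = 0.425534
P(A) = 0.358818 + 0.425534 = 0.784352

0.784352


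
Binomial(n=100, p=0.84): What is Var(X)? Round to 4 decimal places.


Var = n*p*(1-p) = 100 * 0.84 * 0.16 = 13.44

13.4400


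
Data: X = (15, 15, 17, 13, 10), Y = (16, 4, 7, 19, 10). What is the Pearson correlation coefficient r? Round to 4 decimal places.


r = sum((xi-xbar)(yi-ybar)) / sqrt(sum((xi-xbar)^2) * sum((yi-ybar)^2))
n = 5, xbar = 70/5 = 14, ybar = 56/5 = 11.2
Sxy = sum((xi-xbar)(yi-ybar)) = -18
Sxx = sum((xi-xbar)^2) = 28
Syy = sum((yi-ybar)^2) = 154.8
sqrt(Sxx*Syy) ≈ 65.836160
r = Sxy / sqrt(Sxx*Syy) = -18 / 65.836160 ≈ -0.273406

-0.2734


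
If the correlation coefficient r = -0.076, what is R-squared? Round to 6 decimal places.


R^2 = r^2 = (-0.076)^2 = 0.005776

0.005776


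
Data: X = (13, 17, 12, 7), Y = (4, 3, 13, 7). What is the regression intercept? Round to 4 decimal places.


a = ybar - b*xbar, where b = sum((xi-xbar)(yi-ybar)) / sum((xi-xbar)^2)
n = 4, xbar = 49/4 = 12.25, ybar = 27/4 = 6.75
Sxy = sum((xi-xbar)(yi-ybar)) = -22.75
Sxx = sum((xi-xbar)^2) = 50.75
b = Sxy / Sxx = -13/29 ≈ -0.448276
a = 6.75 - (-0.448276) * 12.25 = 355/29 ≈ 12.241379

12.2414


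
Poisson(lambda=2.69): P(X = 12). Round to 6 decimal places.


P = e^(-lam) * lam^k / k!
e^(-2.69) ≈ 0.06788094
lam^k = 2.69^12 ≈ 143557.987031
k! = 12! = 479001600
P = 0.06788094 * 143557.987031 / 479001600 ≈ 0.000020

0.000020


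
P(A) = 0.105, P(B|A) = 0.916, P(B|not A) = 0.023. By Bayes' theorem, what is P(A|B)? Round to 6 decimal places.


P(A|B) = P(B|A)*P(A) / P(B), P(B) = P(B|A)*P(A) + P(B|not A)*P(not A)
P(B|A)*P(A) = 0.916 * 0.105 = 0.09618
P(B|not A)*P(not A) = 0.023 * 0.895 = 0.020585
P(B) = 0.09618 + 0.020585 = 0.116765
P(A|B) = 0.09618 / 0.116765 ≈ 0.82370573

0.823706


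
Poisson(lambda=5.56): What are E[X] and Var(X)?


E[X] = Var(X) = lambda = 5.56

5.56, 5.56


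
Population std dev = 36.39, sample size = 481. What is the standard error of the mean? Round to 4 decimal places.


SE = sigma / sqrt(n)
sqrt(481) ≈ 21.931712
SE = 36.39 / 21.931712 ≈ 1.659241

1.6592


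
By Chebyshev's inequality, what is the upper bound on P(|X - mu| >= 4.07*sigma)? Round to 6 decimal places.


P <= 1/k^2
k^2 = 4.07^2 = 16.5649
1/k^2 = 1 / 16.5649 ≈ 0.06036861

0.060369


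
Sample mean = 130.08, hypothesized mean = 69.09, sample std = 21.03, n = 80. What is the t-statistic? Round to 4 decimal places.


t = (xbar - mu0) / (s/sqrt(n))
xbar - mu0 = 130.08 - 69.09 = 60.99
sqrt(80) ≈ 8.94427191
s/sqrt(n) = 21.03 / 8.94427191 ≈ 2.35122548
t = 60.99 / 2.35122548 ≈ 25.939664

25.9397


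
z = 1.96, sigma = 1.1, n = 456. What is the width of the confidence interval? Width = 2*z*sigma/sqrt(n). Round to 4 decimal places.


width = 2*z*sigma/sqrt(n)
2*z*sigma = 2 * 1.96 * 1.1 = 4.312
sqrt(456) ≈ 21.354157
width = 4.312 / 21.354157 ≈ 0.201928

0.2019


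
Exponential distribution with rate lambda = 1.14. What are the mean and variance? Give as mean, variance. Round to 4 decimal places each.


mean = 1/lam, var = 1/lam^2
mean = 1 / 1.14 = 50/57 ≈ 0.877193
lam^2 = 1.14^2 = 1.2996
var = 1 / 1.2996 = 2500/3249 ≈ 0.769468

0.8772, 0.7695


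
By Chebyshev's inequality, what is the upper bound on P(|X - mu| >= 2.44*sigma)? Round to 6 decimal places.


P <= 1/k^2
k^2 = 2.44^2 = 5.9536
1/k^2 = 1 / 5.9536 = 625/3721 ≈ 0.16796560

0.167966


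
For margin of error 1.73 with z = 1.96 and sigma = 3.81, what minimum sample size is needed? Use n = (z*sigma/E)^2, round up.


z*sigma/E = 1.96 * 3.81 / 1.73 = 18669/4325 ≈ 4.316532
(z*sigma/E)^2 ≈ 18.632447
round up: n = 19

19


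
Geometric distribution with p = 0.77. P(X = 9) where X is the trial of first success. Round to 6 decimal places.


P = (1-p)^(k-1) * p
(1-p)^(k-1) = 0.23^8 ≈ 0.000007831099
P = 0.000007831099 * 0.77 ≈ 0.000006029946

0.000006


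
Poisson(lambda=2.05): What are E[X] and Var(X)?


E[X] = Var(X) = lambda = 2.05

2.05, 2.05


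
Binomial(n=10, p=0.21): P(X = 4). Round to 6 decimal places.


P = C(n,k) * p^k * (1-p)^(n-k)
C(10,4) = 210
p^k = 0.21^4 = 0.00194481
(1-p)^(n-k) = 0.79^6 ≈ 0.2430875
P = 210 * 0.00194481 * 0.2430875 ≈ 0.099279

0.099279


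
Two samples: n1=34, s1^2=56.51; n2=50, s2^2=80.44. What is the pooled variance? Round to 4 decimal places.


sp^2 = ((n1-1)*s1^2 + (n2-1)*s2^2)/(n1+n2-2)
(n1-1)*s1^2 = 33 * 56.51 = 1864.83
(n2-1)*s2^2 = 49 * 80.44 = 3941.56
numerator = 1864.83 + 3941.56 = 5806.39
n1+n2-2 = 82
sp^2 = 5806.39 / 82 = 580639/8200 ≈ 70.809634

70.8096


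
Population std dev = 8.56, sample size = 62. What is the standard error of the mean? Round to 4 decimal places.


SE = sigma / sqrt(n)
sqrt(62) ≈ 7.874008
SE = 8.56 / 7.874008 ≈ 1.087121

1.0871


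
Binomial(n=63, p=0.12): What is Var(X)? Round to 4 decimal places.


Var = n*p*(1-p) = 63 * 0.12 * 0.88 = 6.6528

6.6528


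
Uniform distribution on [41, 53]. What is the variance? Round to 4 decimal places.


Var = (b-a)^2 / 12
(b-a)^2 = (53 - 41)^2 = 144
Var = 144/12 = 12

12.0000


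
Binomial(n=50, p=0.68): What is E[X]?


E[X] = n*p = 50 * 0.68 = 34

34


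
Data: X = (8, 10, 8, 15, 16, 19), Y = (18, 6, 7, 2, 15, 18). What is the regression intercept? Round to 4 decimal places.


a = ybar - b*xbar, where b = sum((xi-xbar)(yi-ybar)) / sum((xi-xbar)^2)
n = 6, xbar = 76/6 = 38/3 ≈ 12.666667, ybar = 66/6 = 11
Sxy = sum((xi-xbar)(yi-ybar)) = 36
Sxx = sum((xi-xbar)^2) = 322/3 ≈ 107.333333
b = Sxy / Sxx = 54/161 ≈ 0.335404
a = 11 - 0.335404 * 12.666667 = 1087/161 ≈ 6.751553

6.7516


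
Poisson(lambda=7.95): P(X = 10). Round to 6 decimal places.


P = e^(-lam) * lam^k / k!
e^(-7.95) ≈ 0.0003526622
lam^k = 7.95^10 ≈ 1008489281.016912
k! = 10! = 3628800
P = 0.0003526622 * 1008489281.016912 / 3628800 ≈ 0.098009

0.098009


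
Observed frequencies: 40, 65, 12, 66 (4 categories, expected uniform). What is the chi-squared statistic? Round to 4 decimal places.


chi2 = sum((O-E)^2/E), E = total/4
total = 183, E = 183/4 = 45.75
(40 - 45.75)^2 / 45.75 = 33.0625 / 45.75 = 529/732 ≈ 0.722678
(65 - 45.75)^2 / 45.75 = 370.5625 / 45.75 = 5929/732 ≈ 8.099727
(12 - 45.75)^2 / 45.75 = 1139.0625 / 45.75 = 6075/244 ≈ 24.897541
(66 - 45.75)^2 / 45.75 = 410.0625 / 45.75 = 2187/244 ≈ 8.963115
chi2 = 7811/183 ≈ 42.683060

42.6831


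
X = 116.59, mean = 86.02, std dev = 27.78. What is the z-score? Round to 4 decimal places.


z = (X - mu) / sigma
X - mu = 116.59 - 86.02 = 30.57
z = 30.57 / 27.78 = 1019/926 ≈ 1.100432

1.1004


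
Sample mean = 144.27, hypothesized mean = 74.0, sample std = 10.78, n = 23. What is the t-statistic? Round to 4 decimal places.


t = (xbar - mu0) / (s/sqrt(n))
xbar - mu0 = 144.27 - 74.0 = 70.27
sqrt(23) ≈ 4.79583152
s/sqrt(n) = 10.78 / 4.79583152 ≈ 2.24778538
t = 70.27 / 2.24778538 ≈ 31.261881

31.2619


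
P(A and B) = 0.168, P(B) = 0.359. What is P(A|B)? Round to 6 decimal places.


P(A|B) = P(A and B) / P(B) = 0.168 / 0.359 = 168/359 ≈ 0.46796657

0.467967


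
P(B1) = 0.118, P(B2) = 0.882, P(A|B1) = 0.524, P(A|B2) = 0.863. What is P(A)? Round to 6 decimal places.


P(A) = P(A|B1)*P(B1) + P(A|B2)*P(B2)
P(A|B1)*P(B1) = 0.524 * 0.118 = 0.061832
P(A|B2)*P(B2) = 0.863 * 0.882 = 0.761166
P(A) = 0.061832 + 0.761166 = 0.822998

0.822998


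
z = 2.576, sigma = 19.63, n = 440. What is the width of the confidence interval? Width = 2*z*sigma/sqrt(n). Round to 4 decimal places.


width = 2*z*sigma/sqrt(n)
2*z*sigma = 2 * 2.576 * 19.63 = 101.13376
sqrt(440) ≈ 20.976177
width = 101.13376 / 20.976177 ≈ 4.821363

4.8214


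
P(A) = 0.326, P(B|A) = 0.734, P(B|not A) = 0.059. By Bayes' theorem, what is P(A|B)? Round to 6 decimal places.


P(A|B) = P(B|A)*P(A) / P(B), P(B) = P(B|A)*P(A) + P(B|not A)*P(not A)
P(B|A)*P(A) = 0.734 * 0.326 = 0.239284
P(B|not A)*P(not A) = 0.059 * 0.674 = 0.039766
P(B) = 0.239284 + 0.039766 = 0.27905
P(A|B) = 0.239284 / 0.27905 ≈ 0.85749507

0.857495


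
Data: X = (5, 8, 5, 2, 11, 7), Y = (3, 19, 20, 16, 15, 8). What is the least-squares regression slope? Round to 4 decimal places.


b = sum((xi-xbar)(yi-ybar)) / sum((xi-xbar)^2)
n = 6, xbar = 38/6 = 19/3 ≈ 6.333333, ybar = 81/6 = 13.5
Sxy = sum((xi-xbar)(yi-ybar)) = 7
Sxx = sum((xi-xbar)^2) = 142/3 ≈ 47.333333
b = Sxy / Sxx = 21/142 ≈ 0.147887

0.1479


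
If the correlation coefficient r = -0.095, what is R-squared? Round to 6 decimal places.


R^2 = r^2 = (-0.095)^2 = 0.009025

0.009025


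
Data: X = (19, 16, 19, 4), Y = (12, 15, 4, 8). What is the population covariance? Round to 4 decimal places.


Cov = (1/n)*sum((xi-xbar)(yi-ybar))
n = 4, xbar = 58/4 = 14.5, ybar = 39/4 = 9.75
sum((xi-xbar)(yi-ybar)) = 10.5
Cov = 10.5 / 4 = 2.625

2.6250


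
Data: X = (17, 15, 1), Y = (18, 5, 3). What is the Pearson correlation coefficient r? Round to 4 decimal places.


r = sum((xi-xbar)(yi-ybar)) / sqrt(sum((xi-xbar)^2) * sum((yi-ybar)^2))
n = 3, xbar = 33/3 = 11, ybar = 26/3 ≈ 8.666667
Sxy = sum((xi-xbar)(yi-ybar)) = 98
Sxx = sum((xi-xbar)^2) = 152
Syy = sum((yi-ybar)^2) = 398/3 ≈ 132.666667
sqrt(Sxx*Syy) ≈ 142.004695
r = Sxy / sqrt(Sxx*Syy) = 98 / 142.004695 ≈ 0.690118

0.6901


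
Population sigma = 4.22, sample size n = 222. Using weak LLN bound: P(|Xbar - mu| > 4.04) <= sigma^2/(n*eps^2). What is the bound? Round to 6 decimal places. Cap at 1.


bound = min(1, sigma^2/(n*eps^2))
sigma^2 = 4.22^2 = 17.8084
n*eps^2 = 222 * 4.04^2 = 222 * 16.3216 = 3623.3952
sigma^2/(n*eps^2) = 17.8084 / 3623.3952 ≈ 0.00491484

0.004915


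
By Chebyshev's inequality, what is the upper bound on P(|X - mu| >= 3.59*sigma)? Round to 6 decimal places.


P <= 1/k^2
k^2 = 3.59^2 = 12.8881
1/k^2 = 1 / 12.8881 ≈ 0.07759096

0.077591


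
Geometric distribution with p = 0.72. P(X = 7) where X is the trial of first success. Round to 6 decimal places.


P = (1-p)^(k-1) * p
(1-p)^(k-1) = 0.28^6 ≈ 0.0004818903
P = 0.0004818903 * 0.72 ≈ 0.0003469610

0.000347


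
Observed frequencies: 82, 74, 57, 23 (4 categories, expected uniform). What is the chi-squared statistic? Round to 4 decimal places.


chi2 = sum((O-E)^2/E), E = total/4
total = 236, E = 236/4 = 59
(82 - 59)^2 / 59 = 529 / 59 = 529/59 ≈ 8.966102
(74 - 59)^2 / 59 = 225 / 59 = 225/59 ≈ 3.813559
(57 - 59)^2 / 59 = 4 / 59 = 4/59 ≈ 0.067797
(23 - 59)^2 / 59 = 1296 / 59 = 1296/59 ≈ 21.966102
chi2 = 2054/59 ≈ 34.813559

34.8136
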